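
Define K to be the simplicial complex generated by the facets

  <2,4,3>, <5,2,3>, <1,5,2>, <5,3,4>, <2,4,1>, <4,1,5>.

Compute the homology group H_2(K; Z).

H_2 = Z.

Take the total order 1 < 2 < 3 < 4 < 5 on the vertex set. Then K (dimension 2) consists of the simplices:

  0-simplices (5): [1], [2], [3], [4], [5]
  1-simplices (9): [1,2], [1,4], [1,5], [2,3], [2,4], [2,5], [3,4], [3,5], [4,5]
  2-simplices (6): [1,2,4], [1,2,5], [1,4,5], [2,3,4], [2,3,5], [3,4,5]

so the chain groups are C_0 ≅ Z^5, C_1 ≅ Z^9, C_2 ≅ Z^6.

Boundary ∂_1: C_1 → C_0 is given by ∂[p,q] = [q] − [p]. For instance
  ∂[3,5] = [5] − [3].
The resulting 5×9 matrix has rank 4, and its Smith normal form has invariant factors (1,1,1,1).

The boundary map ∂_2: C_2 → C_1 sends each 2-simplex [p,q,r] to [q,r] − [p,r] + [p,q]. For instance
  ∂[1,2,5] = [2,5] − [1,5] + [1,2],
  ∂[2,3,5] = [3,5] − [2,5] + [2,3].
As a 9×6 matrix over Z this has rank 5, with invariant factors (1,1,1,1,1).

From H_k ≅ ker(∂_k) / im(∂_{k+1}) we obtain:

  H_2: rank ker ∂_2 − rank ∂_3 = (6 − 5) − 0 = 1, and there is no ∂_3, so H_2 ≅ Z.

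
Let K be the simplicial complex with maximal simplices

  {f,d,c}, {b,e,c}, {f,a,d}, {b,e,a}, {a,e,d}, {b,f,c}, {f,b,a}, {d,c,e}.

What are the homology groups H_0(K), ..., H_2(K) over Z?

H_0 = Z,  H_1 = 0,  H_2 = Z.

K has 6 vertices, 12 edges, 8 triangles.
rank ∂_0 = 0, rank ∂_1 = 5 ⇒ b_0 = 6 − 0 − 5 = 1; all invariant factors of ∂_1 are 1 so no torsion. So H_0 = Z.
rank ∂_1 = 5, rank ∂_2 = 7 ⇒ b_1 = 12 − 5 − 7 = 0; all invariant factors of ∂_2 are 1 so no torsion. So H_1 = 0.
rank ∂_2 = 7, rank ∂_3 = 0 ⇒ b_2 = 8 − 7 − 0 = 1. So H_2 = Z.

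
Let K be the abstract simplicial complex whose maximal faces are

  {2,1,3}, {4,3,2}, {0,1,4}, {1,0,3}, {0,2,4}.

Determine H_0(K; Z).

K has 5 vertices, 10 edges, 5 triangles.
rank ∂_0 = 0, rank ∂_1 = 4 ⇒ b_0 = 5 − 0 − 4 = 1; all invariant factors of ∂_1 are 1 so no torsion. So H_0 = Z.

H_0 ≅ Z.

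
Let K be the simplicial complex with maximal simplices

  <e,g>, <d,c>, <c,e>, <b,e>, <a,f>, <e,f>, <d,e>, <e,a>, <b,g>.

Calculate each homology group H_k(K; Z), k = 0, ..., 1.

We work with the vertex ordering a < b < c < d < e < f < g. The simplices of K, each written with vertices in increasing order, are:

  0-simplices (7): a, b, c, d, e, f, g
  1-simplices (9): ae, af, be, bg, cd, ce, de, ef, eg

giving chain groups C_0 ≅ Z^7, C_1 ≅ Z^9.

Boundary ∂_1: C_1 → C_0 sends each edge [p,q] (with p < q) to q − p. For instance
  ∂af = f − a.
The 7×9 boundary matrix has rank 6 and Smith normal form diag(1,1,1,1,1,1).

Computing H_k = (kernel of ∂_k) / (image of ∂_{k+1}):

  H_0: rank C_0 − rank ∂_1 = 7 − 6 = 1, and the invariant factors of ∂_1 are all 1, so H_0 = Z.
  H_1: rank ker ∂_1 − rank ∂_2 = (9 − 6) − 0 = 3, and there is no ∂_2, so H_1 = Z^3.

H_0 = Z,  H_1 = Z^3.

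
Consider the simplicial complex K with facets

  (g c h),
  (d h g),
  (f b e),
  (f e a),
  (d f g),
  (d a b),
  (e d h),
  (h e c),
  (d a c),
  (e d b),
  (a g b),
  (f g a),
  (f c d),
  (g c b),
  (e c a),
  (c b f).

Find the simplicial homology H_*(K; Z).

Take the total order a < b < c < d < e < f < g < h on the vertex set. Then K (dimension 2) consists of the simplices:

  0-simplices (8): a, b, c, d, e, f, g, h
  1-simplices (24): ab, ac, ad, ae, af, ag, bc, bd, be, bf, bg, cd, ce, cf, cg, ch, de, df, dg, dh, ef, eh, fg, gh
  2-simplices (16): abd, abg, acd, ace, aef, afg, bcf, bcg, bde, bef, cdf, ceh, cgh, deh, dfg, dgh

Hence C_0 ≅ Z^8, C_1 ≅ Z^24, C_2 ≅ Z^16.

Boundary ∂_1: C_1 → C_0 sends each edge [p,q] (with p < q) to q − p. For instance
  ∂de = e − d.
The 8×24 boundary matrix has rank 7 and Smith normal form diag(1,1,1,1,1,1,1).

∂_2: C_2 → C_1 sends each 2-simplex [p,q,r] to [q,r] − [p,r] + [p,q]. For instance
  ∂dfg = fg − dg + df,
  ∂abd = bd − ad + ab.
The 24×16 boundary matrix has rank 15 and Smith normal form diag(1,1,1,1,1,1,1,1,1,1,1,1,1,1,1).

Now H_k = ker ∂_k / im ∂_{k+1}, so:

  H_0: rank C_0 − rank ∂_1 = 8 − 7 = 1, and the invariant factors of ∂_1 are all 1, so H_0 ≅ Z.
  H_1: rank ker ∂_1 − rank ∂_2 = (24 − 7) − 15 = 2, and the invariant factors of ∂_2 are all 1, so H_1 ≅ Z^2.
  H_2: rank ker ∂_2 − rank ∂_3 = (16 − 15) − 0 = 1, and there is no ∂_3, so H_2 ≅ Z.

As a check, the Euler characteristic is 8 − 24 + 16 = 0, which agrees with 1 − 2 + 1 = 0.

H_0 = Z,  H_1 = Z^2,  H_2 = Z.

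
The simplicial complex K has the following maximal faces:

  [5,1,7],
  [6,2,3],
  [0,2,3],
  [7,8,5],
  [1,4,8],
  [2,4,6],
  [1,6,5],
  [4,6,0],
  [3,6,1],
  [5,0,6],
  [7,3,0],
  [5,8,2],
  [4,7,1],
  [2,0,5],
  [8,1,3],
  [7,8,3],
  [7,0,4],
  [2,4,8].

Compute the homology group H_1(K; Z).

Order the vertices as 0 < 1 < 2 < 3 < 4 < 5 < 6 < 7 < 8. Listing each simplex with vertices in this order, K has dimension 2 with simplices:

  0-simplices (9): [0], [1], [2], [3], [4], [5], [6], [7], [8]
  1-simplices (27): (27 of them)
  2-simplices (18): [0,2,3], [0,2,5], [0,3,7], [0,4,6], [0,4,7], [0,5,6], [1,3,6], [1,3,8], [1,4,7], [1,4,8], [1,5,6], [1,5,7], [2,3,6], [2,4,6], [2,4,8], [2,5,8], [3,7,8], [5,7,8]

Hence C_0 ≅ Z^9, C_1 ≅ Z^27, C_2 ≅ Z^18.

Boundary ∂_1: C_1 → C_0 is given by ∂[p,q] = [q] − [p].
The 9×27 boundary matrix has rank 8 and Smith normal form diag(1,1,1,1,1,1,1,1).

Boundary ∂_2: C_2 → C_1 acts by ∂[p,q,r] = [q,r] − [p,r] + [p,q]. For instance
  ∂[2,4,8] = [4,8] − [2,8] + [2,4],
  ∂[0,4,7] = [4,7] − [0,7] + [0,4].
The 27×18 boundary matrix has rank 18 and Smith normal form diag(1,1,1,1,1,1,1,1,1,1,1,1,1,1,1,1,1,2).

Reading off H_k = ker ∂_k / im ∂_{k+1}:

  H_1: rank ker ∂_1 − rank ∂_2 = (27 − 8) − 18 = 1, and ∂_2 has invariant factor 2 > 1, so H_1 ≅ Z ⊕ Z/2Z.

(K is a triangulation of the Klein bottle.)

H_1 ≅ Z ⊕ Z/2Z.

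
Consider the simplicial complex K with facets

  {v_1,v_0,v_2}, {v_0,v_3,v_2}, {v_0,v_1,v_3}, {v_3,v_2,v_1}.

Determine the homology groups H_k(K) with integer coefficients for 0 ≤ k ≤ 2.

K has 4 vertices, 6 edges, 4 triangles.
rank ∂_0 = 0, rank ∂_1 = 3 ⇒ b_0 = 4 − 0 − 3 = 1; all invariant factors of ∂_1 are 1 so no torsion. So H_0 = Z.
rank ∂_1 = 3, rank ∂_2 = 3 ⇒ b_1 = 6 − 3 − 3 = 0; all invariant factors of ∂_2 are 1 so no torsion. So H_1 = 0.
rank ∂_2 = 3, rank ∂_3 = 0 ⇒ b_2 = 4 − 3 − 0 = 1. So H_2 = Z.

H_0 ≅ Z,  H_1 = 0,  H_2 ≅ Z.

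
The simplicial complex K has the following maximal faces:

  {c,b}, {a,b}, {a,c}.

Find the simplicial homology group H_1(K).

H_1 = Z.

Fix the vertex order a < b < c and write every simplex with vertices in increasing order. Then dim K = 1 and the simplices of K are:

  0-simplices (3): a, b, c
  1-simplices (3): ab, ac, bc

Hence C_0 ≅ Z^3, C_1 ≅ Z^3.

∂_1: C_1 → C_0 maps an edge to its endpoints' difference, ∂[p,q] = q − p. For instance
  ∂bc = c − b.
The resulting 3×3 matrix has rank 2, and its Smith normal form has invariant factors (1,1).

Computing H_k = (kernel of ∂_k) / (image of ∂_{k+1}):

  H_1: rank ker ∂_1 − rank ∂_2 = (3 − 2) − 0 = 1, and there is no ∂_2, so H_1 ≅ Z.

(K is a triangulation of the circle S^1.)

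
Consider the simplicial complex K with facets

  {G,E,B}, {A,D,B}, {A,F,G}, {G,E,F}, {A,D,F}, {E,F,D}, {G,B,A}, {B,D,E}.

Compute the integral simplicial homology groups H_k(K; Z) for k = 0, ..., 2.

H_0 = Z,  H_1 = 0,  H_2 = Z.

K has 6 vertices, 12 edges, 8 triangles.
rank ∂_0 = 0, rank ∂_1 = 5 ⇒ b_0 = 6 − 0 − 5 = 1; all invariant factors of ∂_1 are 1 so no torsion. So H_0 = Z.
rank ∂_1 = 5, rank ∂_2 = 7 ⇒ b_1 = 12 − 5 − 7 = 0; all invariant factors of ∂_2 are 1 so no torsion. So H_1 = 0.
rank ∂_2 = 7, rank ∂_3 = 0 ⇒ b_2 = 8 − 7 − 0 = 1. So H_2 = Z.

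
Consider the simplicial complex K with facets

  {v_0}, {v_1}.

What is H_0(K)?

We work with the vertex ordering v_0 < v_1. The simplices of K, each written with vertices in increasing order, are:

  0-simplices (2): [v_0], [v_1]

Hence C_0 ≅ Z^2.

Now H_k = ker ∂_k / im ∂_{k+1}, so:

  H_0: rank C_0 − rank ∂_1 = 2 − 0 = 2, and there is no ∂_1, so H_0 = Z^2.

H_0 = Z^2.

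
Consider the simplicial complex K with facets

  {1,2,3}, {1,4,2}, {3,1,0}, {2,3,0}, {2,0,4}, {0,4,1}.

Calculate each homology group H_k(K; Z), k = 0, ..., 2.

We work with the vertex ordering 0 < 1 < 2 < 3 < 4. The simplices of K, each written with vertices in increasing order, are:

  0-simplices (5): [0], [1], [2], [3], [4]
  1-simplices (9): [0,1], [0,2], [0,3], [0,4], [1,2], [1,3], [1,4], [2,3], [2,4]
  2-simplices (6): [0,1,3], [0,1,4], [0,2,3], [0,2,4], [1,2,3], [1,2,4]

giving chain groups C_0 ≅ Z^5, C_1 ≅ Z^9, C_2 ≅ Z^6.

The boundary map ∂_1: C_1 → C_0 maps an edge to its endpoints' difference, ∂[p,q] = q − p. For instance
  ∂[1,3] = [3] − [1].
As a 5×9 matrix over Z this has rank 4, with invariant factors (1,1,1,1).

∂_2: C_2 → C_1 acts by ∂[p,q,r] = [q,r] − [p,r] + [p,q]. For instance
  ∂[0,1,3] = [1,3] − [0,3] + [0,1],
  ∂[0,1,4] = [1,4] − [0,4] + [0,1].
As a 9×6 matrix over Z this has rank 5, with invariant factors (1,1,1,1,1).

Reading off H_k = ker ∂_k / im ∂_{k+1}:

  H_0: rank C_0 − rank ∂_1 = 5 − 4 = 1, and the invariant factors of ∂_1 are all 1, so H_0 = Z.
  H_1: rank ker ∂_1 − rank ∂_2 = (9 − 4) − 5 = 0, and the invariant factors of ∂_2 are all 1, so H_1 = 0.
  H_2: rank ker ∂_2 − rank ∂_3 = (6 − 5) − 0 = 1, and there is no ∂_3, so H_2 = Z.

(K is a triangulation of the 2-sphere S^2.)

H_0 = Z,  H_1 = 0,  H_2 = Z.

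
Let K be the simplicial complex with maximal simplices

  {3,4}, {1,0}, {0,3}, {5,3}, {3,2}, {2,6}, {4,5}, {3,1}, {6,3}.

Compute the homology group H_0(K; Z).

H_0 ≅ Z.

K has 7 vertices, 9 edges.
rank ∂_0 = 0, rank ∂_1 = 6 ⇒ b_0 = 7 − 0 − 6 = 1; all invariant factors of ∂_1 are 1 so no torsion. So H_0 ≅ Z.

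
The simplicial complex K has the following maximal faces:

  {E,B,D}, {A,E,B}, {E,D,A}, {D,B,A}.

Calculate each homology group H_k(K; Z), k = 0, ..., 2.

H_0 = Z,  H_1 = 0,  H_2 = Z.

We work with the vertex ordering A < B < D < E. The simplices of K, each written with vertices in increasing order, are:

  0-simplices (4): A, B, D, E
  1-simplices (6): AB, AD, AE, BD, BE, DE
  2-simplices (4): ABD, ABE, ADE, BDE

Hence C_0 ≅ Z^4, C_1 ≅ Z^6, C_2 ≅ Z^4.

Boundary ∂_1: C_1 → C_0 is given by ∂[p,q] = [q] − [p]. For instance
  ∂AD = D − A.
This gives a 4×6 integer matrix of rank 3; reducing to Smith normal form yields diagonal entries (1,1,1).

Boundary ∂_2: C_2 → C_1 maps a triangle to the signed sum of its edges. For instance
  ∂ADE = DE − AE + AD,
  ∂ABD = BD − AD + AB.
The 6×4 boundary matrix has rank 3 and Smith normal form diag(1,1,1).

Now H_k = ker ∂_k / im ∂_{k+1}, so:

  H_0: rank C_0 − rank ∂_1 = 4 − 3 = 1, and the invariant factors of ∂_1 are all 1, so H_0 = Z.
  H_1: rank ker ∂_1 − rank ∂_2 = (6 − 3) − 3 = 0, and the invariant factors of ∂_2 are all 1, so H_1 = 0.
  H_2: rank ker ∂_2 − rank ∂_3 = (4 − 3) − 0 = 1, and there is no ∂_3, so H_2 = Z.

(K is a triangulation of the 2-sphere S^2.)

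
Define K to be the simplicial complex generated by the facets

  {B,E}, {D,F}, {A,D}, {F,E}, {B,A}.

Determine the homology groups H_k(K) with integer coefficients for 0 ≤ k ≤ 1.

We work with the vertex ordering A < B < D < E < F. The simplices of K, each written with vertices in increasing order, are:

  0-simplices (5): A, B, D, E, F
  1-simplices (5): AB, AD, BE, DF, EF

giving chain groups C_0 ≅ Z^5, C_1 ≅ Z^5.

The boundary map ∂_1: C_1 → C_0 sends each edge [p,q] (with p < q) to q − p. For instance
  ∂AB = B − A.
This gives a 5×5 integer matrix of rank 4; reducing to Smith normal form yields diagonal entries (1,1,1,1).

Computing H_k = (kernel of ∂_k) / (image of ∂_{k+1}):

  H_0: rank C_0 − rank ∂_1 = 5 − 4 = 1, and the invariant factors of ∂_1 are all 1, so H_0 ≅ Z.
  H_1: rank ker ∂_1 − rank ∂_2 = (5 − 4) − 0 = 1, and there is no ∂_2, so H_1 ≅ Z.

H_0 ≅ Z,  H_1 ≅ Z.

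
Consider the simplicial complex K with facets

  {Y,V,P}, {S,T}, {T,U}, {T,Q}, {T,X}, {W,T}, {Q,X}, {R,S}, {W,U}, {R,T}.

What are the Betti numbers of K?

Take the total order P < Q < R < S < T < U < V < W < X < Y on the vertex set. Then K (dimension 2) consists of the simplices:

  0-simplices (10): P, Q, R, S, T, U, V, W, X, Y
  1-simplices (12): PV, PY, QT, QX, RS, RT, ST, TU, TW, TX, UW, VY
  2-simplices (1): PVY

giving chain groups C_0 ≅ Z^10, C_1 ≅ Z^12, C_2 ≅ Z^1.

Boundary ∂_1: C_1 → C_0 sends each edge [p,q] (with p < q) to q − p. For instance
  ∂RT = T − R.
The resulting 10×12 matrix has rank 8, and its Smith normal form has invariant factors (1,1,1,1,1,1,1,1).

The boundary map ∂_2: C_2 → C_1 acts by ∂[p,q,r] = [q,r] − [p,r] + [p,q]. For instance
  ∂PVY = VY − PY + PV.
The resulting 12×1 matrix has rank 1, and its Smith normal form has invariant factors (1).

From H_k ≅ ker(∂_k) / im(∂_{k+1}) we obtain:

  H_0: rank C_0 − rank ∂_1 = 10 − 8 = 2, and the invariant factors of ∂_1 are all 1, so H_0 = Z^2.
  H_1: rank ker ∂_1 − rank ∂_2 = (12 − 8) − 1 = 3, and the invariant factors of ∂_2 are all 1, so H_1 = Z^3.
  H_2: rank ker ∂_2 − rank ∂_3 = (1 − 1) − 0 = 0, and there is no ∂_3, so H_2 = 0.

Hence the Betti numbers are b_0 = 2, b_1 = 3, b_2 = 0.

b_0 = 2, b_1 = 3, b_2 = 0.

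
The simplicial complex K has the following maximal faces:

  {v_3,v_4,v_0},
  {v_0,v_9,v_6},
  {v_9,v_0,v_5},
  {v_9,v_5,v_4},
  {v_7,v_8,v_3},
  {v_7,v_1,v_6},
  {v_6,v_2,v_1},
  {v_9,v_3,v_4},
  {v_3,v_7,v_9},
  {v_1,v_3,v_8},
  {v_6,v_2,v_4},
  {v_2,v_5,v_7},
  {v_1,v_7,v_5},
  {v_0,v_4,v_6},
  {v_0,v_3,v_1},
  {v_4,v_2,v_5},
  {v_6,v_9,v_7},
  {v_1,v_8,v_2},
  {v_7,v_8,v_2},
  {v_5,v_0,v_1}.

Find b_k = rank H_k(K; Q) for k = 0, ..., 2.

b_0 = 1, b_1 = 1, b_2 = 0.

Order the vertices as v_0 < v_1 < v_2 < v_3 < v_4 < v_5 < v_6 < v_7 < v_8 < v_9. Listing each simplex with vertices in this order, K has dimension 2 with simplices:

  0-simplices (10): [v_0], [v_1], [v_2], [v_3], [v_4], [v_5], [v_6], [v_7], [v_8], [v_9]
  1-simplices (30): (30 of them)
  2-simplices (20): (20 of them)

so the chain groups are C_0 ≅ Z^10, C_1 ≅ Z^30, C_2 ≅ Z^20.

∂_1: C_1 → C_0 sends each edge [p,q] (with p < q) to q − p. For instance
  ∂[v_1,v_7] = [v_7] − [v_1].
The 10×30 boundary matrix has rank 9 and Smith normal form diag(1,1,1,1,1,1,1,1,1).

Boundary ∂_2: C_2 → C_1 sends each 2-simplex [p,q,r] to [q,r] − [p,r] + [p,q]. For instance
  ∂[v_1,v_2,v_8] = [v_2,v_8] − [v_1,v_8] + [v_1,v_2],
  ∂[v_3,v_7,v_9] = [v_7,v_9] − [v_3,v_9] + [v_3,v_7].
This gives a 30×20 integer matrix of rank 20; reducing to Smith normal form yields diagonal entries (1,1,1,1,1,1,1,1,1,1,1,1,1,1,1,1,1,1,1,2).

Reading off H_k = ker ∂_k / im ∂_{k+1}:

  H_0: rank C_0 − rank ∂_1 = 10 − 9 = 1, and the invariant factors of ∂_1 are all 1, so H_0 = Z.
  H_1: rank ker ∂_1 − rank ∂_2 = (30 − 9) − 20 = 1, and ∂_2 has invariant factor 2 > 1, so H_1 = Z × Z/2.
  H_2: rank ker ∂_2 − rank ∂_3 = (20 − 20) − 0 = 0, and there is no ∂_3, so H_2 = 0.

Hence the Betti numbers are b_0 = 1, b_1 = 1, b_2 = 0.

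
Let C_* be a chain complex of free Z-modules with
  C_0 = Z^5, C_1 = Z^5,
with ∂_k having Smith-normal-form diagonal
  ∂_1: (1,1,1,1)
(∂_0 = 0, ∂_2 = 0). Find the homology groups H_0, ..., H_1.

H_0: b_0 = 5 − 0 − 4 = 1; torsion from ∂_1 factors > 1: none. So H_0 = Z.
H_1: b_1 = 5 − 4 − 0 = 1; torsion from ∂_2 factors > 1: none. So H_1 = Z.

H_0 = Z,  H_1 = Z.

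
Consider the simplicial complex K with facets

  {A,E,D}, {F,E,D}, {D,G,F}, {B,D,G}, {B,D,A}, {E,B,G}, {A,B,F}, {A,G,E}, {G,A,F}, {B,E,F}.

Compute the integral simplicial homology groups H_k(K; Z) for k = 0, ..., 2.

H_0 = Z,  H_1 = Z_2,  H_2 = 0.

Take the total order A < B < D < E < F < G on the vertex set. Then K (dimension 2) consists of the simplices:

  0-simplices (6): A, B, D, E, F, G
  1-simplices (15): AB, AD, AE, AF, AG, BD, BE, BF, BG, DE, DF, DG, EF, EG, FG
  2-simplices (10): ABD, ABF, ADE, AEG, AFG, BDG, BEF, BEG, DEF, DFG

so the chain groups are C_0 ≅ Z^6, C_1 ≅ Z^15, C_2 ≅ Z^10.

∂_1: C_1 → C_0 sends each edge [p,q] (with p < q) to q − p.
The 6×15 boundary matrix has rank 5 and Smith normal form diag(1,1,1,1,1).

Boundary ∂_2: C_2 → C_1 acts by ∂[p,q,r] = [q,r] − [p,r] + [p,q]. For instance
  ∂DFG = FG − DG + DF,
  ∂BEF = EF − BF + BE.
The resulting 15×10 matrix has rank 10, and its Smith normal form has invariant factors (1,1,1,1,1,1,1,1,1,2).

From H_k ≅ ker(∂_k) / im(∂_{k+1}) we obtain:

  H_0: rank C_0 − rank ∂_1 = 6 − 5 = 1, and the invariant factors of ∂_1 are all 1, so H_0 = Z.
  H_1: rank ker ∂_1 − rank ∂_2 = (15 − 5) − 10 = 0, and ∂_2 has invariant factor 2 > 1, so H_1 = Z_2.
  H_2: rank ker ∂_2 − rank ∂_3 = (10 − 10) − 0 = 0, and there is no ∂_3, so H_2 = 0.

(K is a triangulation of the real projective plane RP^2.)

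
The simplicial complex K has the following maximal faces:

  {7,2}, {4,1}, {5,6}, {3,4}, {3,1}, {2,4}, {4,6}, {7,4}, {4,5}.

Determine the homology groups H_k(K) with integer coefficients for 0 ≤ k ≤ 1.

We work with the vertex ordering 1 < 2 < 3 < 4 < 5 < 6 < 7. The simplices of K, each written with vertices in increasing order, are:

  0-simplices (7): [1], [2], [3], [4], [5], [6], [7]
  1-simplices (9): [1,3], [1,4], [2,4], [2,7], [3,4], [4,5], [4,6], [4,7], [5,6]

Hence C_0 ≅ Z^7, C_1 ≅ Z^9.

∂_1: C_1 → C_0 is given by ∂[p,q] = [q] − [p]. For instance
  ∂[2,4] = [4] − [2].
This gives a 7×9 integer matrix of rank 6; reducing to Smith normal form yields diagonal entries (1,1,1,1,1,1).

Computing H_k = (kernel of ∂_k) / (image of ∂_{k+1}):

  H_0: rank C_0 − rank ∂_1 = 7 − 6 = 1, and the invariant factors of ∂_1 are all 1, so H_0 ≅ Z.
  H_1: rank ker ∂_1 − rank ∂_2 = (9 − 6) − 0 = 3, and there is no ∂_2, so H_1 ≅ Z^3.

H_0 = Z,  H_1 = Z^3.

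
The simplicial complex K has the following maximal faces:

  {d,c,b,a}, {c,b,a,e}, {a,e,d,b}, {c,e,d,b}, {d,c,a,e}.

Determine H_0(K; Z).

We work with the vertex ordering a < b < c < d < e. The simplices of K, each written with vertices in increasing order, are:

  0-simplices (5): a, b, c, d, e
  1-simplices (10): ab, ac, ad, ae, bc, bd, be, cd, ce, de
  2-simplices (10): abc, abd, abe, acd, ace, ade, bcd, bce, bde, cde
  3-simplices (5): abcd, abce, abde, acde, bcde

giving chain groups C_0 ≅ Z^5, C_1 ≅ Z^10, C_2 ≅ Z^10, C_3 ≅ Z^5.

The boundary map ∂_1: C_1 → C_0 sends each edge [p,q] (with p < q) to q − p.
As a 5×10 matrix over Z this has rank 4, with invariant factors (1,1,1,1).

The boundary map ∂_2: C_2 → C_1 acts by ∂[p,q,r] = [q,r] − [p,r] + [p,q]. For instance
  ∂cde = de − ce + cd,
  ∂bce = ce − be + bc.
As a 10×10 matrix over Z this has rank 6, with invariant factors (1,1,1,1,1,1).

Boundary ∂_3: C_3 → C_2 sends each 3-simplex σ to the alternating sum Σ_i (−1)^i (σ with its i-th vertex removed). For instance
  ∂abce = bce − ace + abe − abc,
  ∂abcd = bcd − acd + abd − abc.
The 10×5 boundary matrix has rank 4 and Smith normal form diag(1,1,1,1).

From H_k ≅ ker(∂_k) / im(∂_{k+1}) we obtain:

  H_0: rank C_0 − rank ∂_1 = 5 − 4 = 1, and the invariant factors of ∂_1 are all 1, so H_0 ≅ Z.

H_0 = Z.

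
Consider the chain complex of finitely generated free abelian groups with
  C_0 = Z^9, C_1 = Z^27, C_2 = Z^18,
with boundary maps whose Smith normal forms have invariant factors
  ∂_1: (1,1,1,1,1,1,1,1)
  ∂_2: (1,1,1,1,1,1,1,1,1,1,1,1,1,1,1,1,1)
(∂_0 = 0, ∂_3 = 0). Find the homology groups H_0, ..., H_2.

H_0 ≅ Z,  H_1 ≅ Z^2,  H_2 ≅ Z.

H_0: b_0 = 9 − 0 − 8 = 1; torsion from ∂_1 factors > 1: none. So H_0 ≅ Z.
H_1: b_1 = 27 − 8 − 17 = 2; torsion from ∂_2 factors > 1: none. So H_1 ≅ Z^2.
H_2: b_2 = 18 − 17 − 0 = 1; torsion from ∂_3 factors > 1: none. So H_2 ≅ Z.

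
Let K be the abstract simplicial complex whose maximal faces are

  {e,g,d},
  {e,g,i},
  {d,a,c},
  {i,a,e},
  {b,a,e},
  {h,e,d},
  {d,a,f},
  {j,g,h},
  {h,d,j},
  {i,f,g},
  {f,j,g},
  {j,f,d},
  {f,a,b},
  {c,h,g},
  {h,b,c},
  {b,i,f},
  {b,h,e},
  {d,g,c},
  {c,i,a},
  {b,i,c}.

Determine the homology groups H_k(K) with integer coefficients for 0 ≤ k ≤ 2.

Take the total order a < b < c < d < e < f < g < h < i < j on the vertex set. Then K (dimension 2) consists of the simplices:

  0-simplices (10): a, b, c, d, e, f, g, h, i, j
  1-simplices (30): ab, ac, ad, ae, af, ai, bc, be, bf, bh, bi, cd, cg, ch, ci, de, df, dg, dh, dj, eg, eh, ei, fg, fi, fj, gh, gi, gj, hj
  2-simplices (20): abe, abf, acd, aci, adf, aei, bch, bci, beh, bfi, cdg, cgh, deg, deh, dfj, dhj, egi, fgi, fgj, ghj

Hence C_0 ≅ Z^10, C_1 ≅ Z^30, C_2 ≅ Z^20.

Boundary ∂_1: C_1 → C_0 maps an edge to its endpoints' difference, ∂[p,q] = q − p.
This gives a 10×30 integer matrix of rank 9; reducing to Smith normal form yields diagonal entries (1,1,1,1,1,1,1,1,1).

Boundary ∂_2: C_2 → C_1 maps a triangle to the signed sum of its edges. For instance
  ∂aci = ci − ai + ac,
  ∂bfi = fi − bi + bf.
The 30×20 boundary matrix has rank 20 and Smith normal form diag(1,1,1,1,1,1,1,1,1,1,1,1,1,1,1,1,1,1,1,2).

From H_k ≅ ker(∂_k) / im(∂_{k+1}) we obtain:

  H_0: rank C_0 − rank ∂_1 = 10 − 9 = 1, and the invariant factors of ∂_1 are all 1, so H_0 = Z.
  H_1: rank ker ∂_1 − rank ∂_2 = (30 − 9) − 20 = 1, and ∂_2 has invariant factor 2 > 1, so H_1 = Z × Z/2.
  H_2: rank ker ∂_2 − rank ∂_3 = (20 − 20) − 0 = 0, and there is no ∂_3, so H_2 = 0.

As a check, the Euler characteristic is 10 − 30 + 20 = 0, which agrees with 1 − 1 + 0 = 0.
(K is a triangulation of the Klein bottle.)

H_0 = Z,  H_1 = Z × Z/2,  H_2 = 0.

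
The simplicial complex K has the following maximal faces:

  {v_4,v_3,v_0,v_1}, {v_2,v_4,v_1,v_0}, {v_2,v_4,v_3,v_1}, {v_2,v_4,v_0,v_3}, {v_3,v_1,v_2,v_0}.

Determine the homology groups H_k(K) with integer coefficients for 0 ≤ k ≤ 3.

H_0 ≅ Z,  H_1 = 0,  H_2 = 0,  H_3 ≅ Z.

Take the total order v_0 < v_1 < v_2 < v_3 < v_4 on the vertex set. Then K (dimension 3) consists of the simplices:

  0-simplices (5): [v_0], [v_1], [v_2], [v_3], [v_4]
  1-simplices (10): [v_0,v_1], [v_0,v_2], [v_0,v_3], [v_0,v_4], [v_1,v_2], [v_1,v_3], [v_1,v_4], [v_2,v_3], [v_2,v_4], [v_3,v_4]
  2-simplices (10): [v_0,v_1,v_2], [v_0,v_1,v_3], [v_0,v_1,v_4], [v_0,v_2,v_3], [v_0,v_2,v_4], [v_0,v_3,v_4], [v_1,v_2,v_3], [v_1,v_2,v_4], [v_1,v_3,v_4], [v_2,v_3,v_4]
  3-simplices (5): [v_0,v_1,v_2,v_3], [v_0,v_1,v_2,v_4], [v_0,v_1,v_3,v_4], [v_0,v_2,v_3,v_4], [v_1,v_2,v_3,v_4]

giving chain groups C_0 ≅ Z^5, C_1 ≅ Z^10, C_2 ≅ Z^10, C_3 ≅ Z^5.

The boundary map ∂_1: C_1 → C_0 maps an edge to its endpoints' difference, ∂[p,q] = q − p. For instance
  ∂[v_1,v_3] = [v_3] − [v_1].
As a 5×10 matrix over Z this has rank 4, with invariant factors (1,1,1,1).

∂_2: C_2 → C_1 sends each 2-simplex [p,q,r] to [q,r] − [p,r] + [p,q]. For instance
  ∂[v_1,v_3,v_4] = [v_3,v_4] − [v_1,v_4] + [v_1,v_3],
  ∂[v_0,v_2,v_4] = [v_2,v_4] − [v_0,v_4] + [v_0,v_2].
This gives a 10×10 integer matrix of rank 6; reducing to Smith normal form yields diagonal entries (1,1,1,1,1,1).

The boundary map ∂_3: C_3 → C_2 sends each 3-simplex σ to the alternating sum Σ_i (−1)^i (σ with its i-th vertex removed). For instance
  ∂[v_0,v_1,v_3,v_4] = [v_1,v_3,v_4] − [v_0,v_3,v_4] + [v_0,v_1,v_4] − [v_0,v_1,v_3],
  ∂[v_0,v_1,v_2,v_3] = [v_1,v_2,v_3] − [v_0,v_2,v_3] + [v_0,v_1,v_3] − [v_0,v_1,v_2].
The 10×5 boundary matrix has rank 4 and Smith normal form diag(1,1,1,1).

From H_k ≅ ker(∂_k) / im(∂_{k+1}) we obtain:

  H_0: rank C_0 − rank ∂_1 = 5 − 4 = 1, and the invariant factors of ∂_1 are all 1, so H_0 ≅ Z.
  H_1: rank ker ∂_1 − rank ∂_2 = (10 − 4) − 6 = 0, and the invariant factors of ∂_2 are all 1, so H_1 ≅ 0.
  H_2: rank ker ∂_2 − rank ∂_3 = (10 − 6) − 4 = 0, and the invariant factors of ∂_3 are all 1, so H_2 ≅ 0.
  H_3: rank ker ∂_3 − rank ∂_4 = (5 − 4) − 0 = 1, and there is no ∂_4, so H_3 ≅ Z.

(K is a triangulation of the 3-sphere S^3.)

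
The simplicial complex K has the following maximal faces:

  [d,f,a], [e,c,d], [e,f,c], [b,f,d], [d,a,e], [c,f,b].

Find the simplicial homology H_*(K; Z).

H_0 ≅ Z,  H_1 ≅ Z,  H_2 = 0.

Fix the vertex order a < b < c < d < e < f and write every simplex with vertices in increasing order. Then dim K = 2 and the simplices of K are:

  0-simplices (6): a, b, c, d, e, f
  1-simplices (12): ad, ae, af, bc, bd, bf, cd, ce, cf, de, df, ef
  2-simplices (6): ade, adf, bcf, bdf, cde, cef

giving chain groups C_0 ≅ Z^6, C_1 ≅ Z^12, C_2 ≅ Z^6.

Boundary ∂_1: C_1 → C_0 maps an edge to its endpoints' difference, ∂[p,q] = q − p.
This gives a 6×12 integer matrix of rank 5; reducing to Smith normal form yields diagonal entries (1,1,1,1,1).

∂_2: C_2 → C_1 maps a triangle to the signed sum of its edges. For instance
  ∂ade = de − ae + ad,
  ∂bdf = df − bf + bd.
As a 12×6 matrix over Z this has rank 6, with invariant factors (1,1,1,1,1,1).

Computing H_k = (kernel of ∂_k) / (image of ∂_{k+1}):

  H_0: rank C_0 − rank ∂_1 = 6 − 5 = 1, and the invariant factors of ∂_1 are all 1, so H_0 ≅ Z.
  H_1: rank ker ∂_1 − rank ∂_2 = (12 − 5) − 6 = 1, and the invariant factors of ∂_2 are all 1, so H_1 ≅ Z.
  H_2: rank ker ∂_2 − rank ∂_3 = (6 − 6) − 0 = 0, and there is no ∂_3, so H_2 ≅ 0.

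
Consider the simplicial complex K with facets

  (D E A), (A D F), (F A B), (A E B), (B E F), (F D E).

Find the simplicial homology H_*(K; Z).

Order the vertices as A < B < D < E < F. Listing each simplex with vertices in this order, K has dimension 2 with simplices:

  0-simplices (5): A, B, D, E, F
  1-simplices (9): AB, AD, AE, AF, BE, BF, DE, DF, EF
  2-simplices (6): ABE, ABF, ADE, ADF, BEF, DEF

so the chain groups are C_0 ≅ Z^5, C_1 ≅ Z^9, C_2 ≅ Z^6.

The boundary map ∂_1: C_1 → C_0 maps an edge to its endpoints' difference, ∂[p,q] = q − p.
The resulting 5×9 matrix has rank 4, and its Smith normal form has invariant factors (1,1,1,1).

The boundary map ∂_2: C_2 → C_1 acts by ∂[p,q,r] = [q,r] − [p,r] + [p,q]. For instance
  ∂ADE = DE − AE + AD,
  ∂BEF = EF − BF + BE.
The resulting 9×6 matrix has rank 5, and its Smith normal form has invariant factors (1,1,1,1,1).

Now H_k = ker ∂_k / im ∂_{k+1}, so:

  H_0: rank C_0 − rank ∂_1 = 5 − 4 = 1, and the invariant factors of ∂_1 are all 1, so H_0 = Z.
  H_1: rank ker ∂_1 − rank ∂_2 = (9 − 4) − 5 = 0, and the invariant factors of ∂_2 are all 1, so H_1 = 0.
  H_2: rank ker ∂_2 − rank ∂_3 = (6 − 5) − 0 = 1, and there is no ∂_3, so H_2 = Z.

(K is a triangulation of the 2-sphere S^2.)

H_0 ≅ Z,  H_1 = 0,  H_2 ≅ Z.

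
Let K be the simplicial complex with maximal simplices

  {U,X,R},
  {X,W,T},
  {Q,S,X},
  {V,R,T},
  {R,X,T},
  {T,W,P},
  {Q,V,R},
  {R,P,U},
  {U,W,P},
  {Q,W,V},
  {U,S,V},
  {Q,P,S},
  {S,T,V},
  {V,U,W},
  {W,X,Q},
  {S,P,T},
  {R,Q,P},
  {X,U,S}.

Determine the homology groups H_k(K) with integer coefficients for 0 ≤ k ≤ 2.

Take the total order P < Q < R < S < T < U < V < W < X on the vertex set. Then K (dimension 2) consists of the simplices:

  0-simplices (9): P, Q, R, S, T, U, V, W, X
  1-simplices (27): PQ, PR, PS, PT, PU, PW, QR, QS, QV, QW, QX, RT, RU, RV, RX, ST, SU, SV, SX, TV, TW, TX, UV, UW, UX, VW, WX
  2-simplices (18): PQR, PQS, PRU, PST, PTW, PUW, QRV, QSX, QVW, QWX, RTV, RTX, RUX, STV, SUV, SUX, TWX, UVW

so the chain groups are C_0 ≅ Z^9, C_1 ≅ Z^27, C_2 ≅ Z^18.

The boundary map ∂_1: C_1 → C_0 is given by ∂[p,q] = [q] − [p]. For instance
  ∂RT = T − R.
The 9×27 boundary matrix has rank 8 and Smith normal form diag(1,1,1,1,1,1,1,1).

∂_2: C_2 → C_1 maps a triangle to the signed sum of its edges. For instance
  ∂RTV = TV − RV + RT,
  ∂QVW = VW − QW + QV.
This gives a 27×18 integer matrix of rank 17; reducing to Smith normal form yields diagonal entries (1,1,1,1,1,1,1,1,1,1,1,1,1,1,1,1,1).

Now H_k = ker ∂_k / im ∂_{k+1}, so:

  H_0: rank C_0 − rank ∂_1 = 9 − 8 = 1, and the invariant factors of ∂_1 are all 1, so H_0 = Z.
  H_1: rank ker ∂_1 − rank ∂_2 = (27 − 8) − 17 = 2, and the invariant factors of ∂_2 are all 1, so H_1 = Z^2.
  H_2: rank ker ∂_2 − rank ∂_3 = (18 − 17) − 0 = 1, and there is no ∂_3, so H_2 = Z.

H_0 = Z,  H_1 = Z^2,  H_2 = Z.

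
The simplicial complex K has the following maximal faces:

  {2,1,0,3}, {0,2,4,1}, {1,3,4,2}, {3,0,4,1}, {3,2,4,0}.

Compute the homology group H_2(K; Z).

H_2 = 0.

Order the vertices as 0 < 1 < 2 < 3 < 4. Listing each simplex with vertices in this order, K has dimension 3 with simplices:

  0-simplices (5): [0], [1], [2], [3], [4]
  1-simplices (10): [0,1], [0,2], [0,3], [0,4], [1,2], [1,3], [1,4], [2,3], [2,4], [3,4]
  2-simplices (10): [0,1,2], [0,1,3], [0,1,4], [0,2,3], [0,2,4], [0,3,4], [1,2,3], [1,2,4], [1,3,4], [2,3,4]
  3-simplices (5): [0,1,2,3], [0,1,2,4], [0,1,3,4], [0,2,3,4], [1,2,3,4]

giving chain groups C_0 ≅ Z^5, C_1 ≅ Z^10, C_2 ≅ Z^10, C_3 ≅ Z^5.

∂_1: C_1 → C_0 maps an edge to its endpoints' difference, ∂[p,q] = q − p. For instance
  ∂[0,4] = [4] − [0].
The resulting 5×10 matrix has rank 4, and its Smith normal form has invariant factors (1,1,1,1).

∂_2: C_2 → C_1 acts by ∂[p,q,r] = [q,r] − [p,r] + [p,q]. For instance
  ∂[1,3,4] = [3,4] − [1,4] + [1,3],
  ∂[0,2,4] = [2,4] − [0,4] + [0,2].
The 10×10 boundary matrix has rank 6 and Smith normal form diag(1,1,1,1,1,1).

The boundary map ∂_3: C_3 → C_2 sends each 3-simplex σ to the alternating sum Σ_i (−1)^i (σ with its i-th vertex removed). For instance
  ∂[1,2,3,4] = [2,3,4] − [1,3,4] + [1,2,4] − [1,2,3],
  ∂[0,2,3,4] = [2,3,4] − [0,3,4] + [0,2,4] − [0,2,3].
As a 10×5 matrix over Z this has rank 4, with invariant factors (1,1,1,1).

Computing H_k = (kernel of ∂_k) / (image of ∂_{k+1}):

  H_2: rank ker ∂_2 − rank ∂_3 = (10 − 6) − 4 = 0, and the invariant factors of ∂_3 are all 1, so H_2 = 0.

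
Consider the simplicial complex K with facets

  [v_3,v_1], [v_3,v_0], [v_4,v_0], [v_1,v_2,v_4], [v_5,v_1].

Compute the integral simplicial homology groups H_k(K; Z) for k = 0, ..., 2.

H_0 ≅ Z,  H_1 ≅ Z,  H_2 = 0.

K has 6 vertices, 7 edges, 1 triangle.
rank ∂_0 = 0, rank ∂_1 = 5 ⇒ b_0 = 6 − 0 − 5 = 1; all invariant factors of ∂_1 are 1 so no torsion. So H_0 = Z.
rank ∂_1 = 5, rank ∂_2 = 1 ⇒ b_1 = 7 − 5 − 1 = 1; all invariant factors of ∂_2 are 1 so no torsion. So H_1 = Z.
rank ∂_2 = 1, rank ∂_3 = 0 ⇒ b_2 = 1 − 1 − 0 = 0. So H_2 = 0.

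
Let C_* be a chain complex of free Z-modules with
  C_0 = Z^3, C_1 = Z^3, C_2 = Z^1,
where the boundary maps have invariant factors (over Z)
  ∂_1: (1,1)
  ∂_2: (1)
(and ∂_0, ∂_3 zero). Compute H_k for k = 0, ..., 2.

H_0 ≅ Z,  H_1 = 0,  H_2 = 0.

H_0: b_0 = 3 − 0 − 2 = 1; torsion from ∂_1 factors > 1: none. So H_0 ≅ Z.
H_1: b_1 = 3 − 2 − 1 = 0; torsion from ∂_2 factors > 1: none. So H_1 ≅ 0.
H_2: b_2 = 1 − 1 − 0 = 0; torsion from ∂_3 factors > 1: none. So H_2 ≅ 0.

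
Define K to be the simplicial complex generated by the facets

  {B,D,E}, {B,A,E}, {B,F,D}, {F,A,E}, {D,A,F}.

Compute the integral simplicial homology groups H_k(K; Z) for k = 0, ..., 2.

H_0 = Z,  H_1 = Z,  H_2 = 0.

We work with the vertex ordering A < B < D < E < F. The simplices of K, each written with vertices in increasing order, are:

  0-simplices (5): A, B, D, E, F
  1-simplices (10): AB, AD, AE, AF, BD, BE, BF, DE, DF, EF
  2-simplices (5): ABE, ADF, AEF, BDE, BDF

so the chain groups are C_0 ≅ Z^5, C_1 ≅ Z^10, C_2 ≅ Z^5.

The boundary map ∂_1: C_1 → C_0 sends each edge [p,q] (with p < q) to q − p.
This gives a 5×10 integer matrix of rank 4; reducing to Smith normal form yields diagonal entries (1,1,1,1).

∂_2: C_2 → C_1 maps a triangle to the signed sum of its edges. For instance
  ∂BDE = DE − BE + BD,
  ∂BDF = DF − BF + BD.
The 10×5 boundary matrix has rank 5 and Smith normal form diag(1,1,1,1,1).

Computing H_k = (kernel of ∂_k) / (image of ∂_{k+1}):

  H_0: rank C_0 − rank ∂_1 = 5 − 4 = 1, and the invariant factors of ∂_1 are all 1, so H_0 = Z.
  H_1: rank ker ∂_1 − rank ∂_2 = (10 − 4) − 5 = 1, and the invariant factors of ∂_2 are all 1, so H_1 = Z.
  H_2: rank ker ∂_2 − rank ∂_3 = (5 − 5) − 0 = 0, and there is no ∂_3, so H_2 = 0.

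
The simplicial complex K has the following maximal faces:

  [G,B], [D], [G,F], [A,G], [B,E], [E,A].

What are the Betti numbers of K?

b_0 = 2, b_1 = 1.

Take the total order A < B < D < E < F < G on the vertex set. Then K (dimension 1) consists of the simplices:

  0-simplices (6): A, B, D, E, F, G
  1-simplices (5): AE, AG, BE, BG, FG

so the chain groups are C_0 ≅ Z^6, C_1 ≅ Z^5.

Boundary ∂_1: C_1 → C_0 is given by ∂[p,q] = [q] − [p].
As a 6×5 matrix over Z this has rank 4, with invariant factors (1,1,1,1).

Reading off H_k = ker ∂_k / im ∂_{k+1}:

  H_0: rank C_0 − rank ∂_1 = 6 − 4 = 2, and the invariant factors of ∂_1 are all 1, so H_0 ≅ Z^2.
  H_1: rank ker ∂_1 − rank ∂_2 = (5 − 4) − 0 = 1, and there is no ∂_2, so H_1 ≅ Z.

Hence the Betti numbers are b_0 = 2, b_1 = 1.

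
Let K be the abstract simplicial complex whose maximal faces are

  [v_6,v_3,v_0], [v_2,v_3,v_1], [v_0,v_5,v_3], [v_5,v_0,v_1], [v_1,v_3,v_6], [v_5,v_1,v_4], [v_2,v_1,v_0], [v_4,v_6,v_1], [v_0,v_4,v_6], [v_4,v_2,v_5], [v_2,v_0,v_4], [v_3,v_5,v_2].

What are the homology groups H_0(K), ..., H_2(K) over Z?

Fix the vertex order v_0 < v_1 < v_2 < v_3 < v_4 < v_5 < v_6 and write every simplex with vertices in increasing order. Then dim K = 2 and the simplices of K are:

  0-simplices (7): [v_0], [v_1], [v_2], [v_3], [v_4], [v_5], [v_6]
  1-simplices (18): (18 of them)
  2-simplices (12): (12 of them)

so the chain groups are C_0 ≅ Z^7, C_1 ≅ Z^18, C_2 ≅ Z^12.

Boundary ∂_1: C_1 → C_0 sends each edge [p,q] (with p < q) to q − p. For instance
  ∂[v_0,v_5] = [v_5] − [v_0].
The resulting 7×18 matrix has rank 6, and its Smith normal form has invariant factors (1,1,1,1,1,1).

∂_2: C_2 → C_1 sends each 2-simplex [p,q,r] to [q,r] − [p,r] + [p,q]. For instance
  ∂[v_0,v_3,v_5] = [v_3,v_5] − [v_0,v_5] + [v_0,v_3],
  ∂[v_1,v_4,v_6] = [v_4,v_6] − [v_1,v_6] + [v_1,v_4].
As a 18×12 matrix over Z this has rank 12, with invariant factors (1,1,1,1,1,1,1,1,1,1,1,2).

From H_k ≅ ker(∂_k) / im(∂_{k+1}) we obtain:

  H_0: rank C_0 − rank ∂_1 = 7 − 6 = 1, and the invariant factors of ∂_1 are all 1, so H_0 ≅ Z.
  H_1: rank ker ∂_1 − rank ∂_2 = (18 − 6) − 12 = 0, and ∂_2 has invariant factor 2 > 1, so H_1 ≅ Z/2Z.
  H_2: rank ker ∂_2 − rank ∂_3 = (12 − 12) − 0 = 0, and there is no ∂_3, so H_2 ≅ 0.

As a check, the Euler characteristic is 7 − 18 + 12 = 1, which agrees with 1 − 0 + 0 = 1.
(K is a triangulation of the real projective plane RP^2.)

H_0 = Z,  H_1 = Z/2Z,  H_2 = 0.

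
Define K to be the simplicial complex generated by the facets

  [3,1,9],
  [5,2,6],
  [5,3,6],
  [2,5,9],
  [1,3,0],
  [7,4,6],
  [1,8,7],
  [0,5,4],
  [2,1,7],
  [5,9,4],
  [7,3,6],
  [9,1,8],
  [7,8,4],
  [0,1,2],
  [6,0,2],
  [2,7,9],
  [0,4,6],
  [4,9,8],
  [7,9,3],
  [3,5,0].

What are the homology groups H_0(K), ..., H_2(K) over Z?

We work with the vertex ordering 0 < 1 < 2 < 3 < 4 < 5 < 6 < 7 < 8 < 9. The simplices of K, each written with vertices in increasing order, are:

  0-simplices (10): [0], [1], [2], [3], [4], [5], [6], [7], [8], [9]
  1-simplices (30): (30 of them)
  2-simplices (20): (20 of them)

so the chain groups are C_0 ≅ Z^10, C_1 ≅ Z^30, C_2 ≅ Z^20.

∂_1: C_1 → C_0 maps an edge to its endpoints' difference, ∂[p,q] = q − p.
This gives a 10×30 integer matrix of rank 9; reducing to Smith normal form yields diagonal entries (1,1,1,1,1,1,1,1,1).

The boundary map ∂_2: C_2 → C_1 maps a triangle to the signed sum of its edges. For instance
  ∂[1,2,7] = [2,7] − [1,7] + [1,2],
  ∂[3,7,9] = [7,9] − [3,9] + [3,7].
The resulting 30×20 matrix has rank 20, and its Smith normal form has invariant factors (1,1,1,1,1,1,1,1,1,1,1,1,1,1,1,1,1,1,1,2).

From H_k ≅ ker(∂_k) / im(∂_{k+1}) we obtain:

  H_0: rank C_0 − rank ∂_1 = 10 − 9 = 1, and the invariant factors of ∂_1 are all 1, so H_0 = Z.
  H_1: rank ker ∂_1 − rank ∂_2 = (30 − 9) − 20 = 1, and ∂_2 has invariant factor 2 > 1, so H_1 = Z ⊕ Z/2.
  H_2: rank ker ∂_2 − rank ∂_3 = (20 − 20) − 0 = 0, and there is no ∂_3, so H_2 = 0.

H_0 = Z,  H_1 = Z ⊕ Z/2,  H_2 = 0.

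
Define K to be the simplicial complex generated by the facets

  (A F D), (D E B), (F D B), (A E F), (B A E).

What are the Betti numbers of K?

Order the vertices as A < B < D < E < F. Listing each simplex with vertices in this order, K has dimension 2 with simplices:

  0-simplices (5): A, B, D, E, F
  1-simplices (10): AB, AD, AE, AF, BD, BE, BF, DE, DF, EF
  2-simplices (5): ABE, ADF, AEF, BDE, BDF

Hence C_0 ≅ Z^5, C_1 ≅ Z^10, C_2 ≅ Z^5.

Boundary ∂_1: C_1 → C_0 sends each edge [p,q] (with p < q) to q − p.
The resulting 5×10 matrix has rank 4, and its Smith normal form has invariant factors (1,1,1,1).

Boundary ∂_2: C_2 → C_1 sends each 2-simplex [p,q,r] to [q,r] − [p,r] + [p,q]. For instance
  ∂ABE = BE − AE + AB,
  ∂AEF = EF − AF + AE.
The 10×5 boundary matrix has rank 5 and Smith normal form diag(1,1,1,1,1).

From H_k ≅ ker(∂_k) / im(∂_{k+1}) we obtain:

  H_0: rank C_0 − rank ∂_1 = 5 − 4 = 1, and the invariant factors of ∂_1 are all 1, so H_0 ≅ Z.
  H_1: rank ker ∂_1 − rank ∂_2 = (10 − 4) − 5 = 1, and the invariant factors of ∂_2 are all 1, so H_1 ≅ Z.
  H_2: rank ker ∂_2 − rank ∂_3 = (5 − 5) − 0 = 0, and there is no ∂_3, so H_2 ≅ 0.

As a check, the Euler characteristic is 5 − 10 + 5 = 0, which agrees with 1 − 1 + 0 = 0.

Hence the Betti numbers are b_0 = 1, b_1 = 1, b_2 = 0.

b_0 = 1, b_1 = 1, b_2 = 0.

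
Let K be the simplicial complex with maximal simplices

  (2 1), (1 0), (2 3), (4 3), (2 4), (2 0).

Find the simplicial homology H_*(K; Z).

H_0 ≅ Z,  H_1 ≅ Z^2.

We work with the vertex ordering 0 < 1 < 2 < 3 < 4. The simplices of K, each written with vertices in increasing order, are:

  0-simplices (5): [0], [1], [2], [3], [4]
  1-simplices (6): [0,1], [0,2], [1,2], [2,3], [2,4], [3,4]

so the chain groups are C_0 ≅ Z^5, C_1 ≅ Z^6.

∂_1: C_1 → C_0 maps an edge to its endpoints' difference, ∂[p,q] = q − p. For instance
  ∂[1,2] = [2] − [1].
As a 5×6 matrix over Z this has rank 4, with invariant factors (1,1,1,1).

Reading off H_k = ker ∂_k / im ∂_{k+1}:

  H_0: rank C_0 − rank ∂_1 = 5 − 4 = 1, and the invariant factors of ∂_1 are all 1, so H_0 = Z.
  H_1: rank ker ∂_1 − rank ∂_2 = (6 − 4) − 0 = 2, and there is no ∂_2, so H_1 = Z^2.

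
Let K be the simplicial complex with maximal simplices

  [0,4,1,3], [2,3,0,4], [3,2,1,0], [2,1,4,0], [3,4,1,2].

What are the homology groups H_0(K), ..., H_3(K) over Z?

Fix the vertex order 0 < 1 < 2 < 3 < 4 and write every simplex with vertices in increasing order. Then dim K = 3 and the simplices of K are:

  0-simplices (5): [0], [1], [2], [3], [4]
  1-simplices (10): [0,1], [0,2], [0,3], [0,4], [1,2], [1,3], [1,4], [2,3], [2,4], [3,4]
  2-simplices (10): [0,1,2], [0,1,3], [0,1,4], [0,2,3], [0,2,4], [0,3,4], [1,2,3], [1,2,4], [1,3,4], [2,3,4]
  3-simplices (5): [0,1,2,3], [0,1,2,4], [0,1,3,4], [0,2,3,4], [1,2,3,4]

so the chain groups are C_0 ≅ Z^5, C_1 ≅ Z^10, C_2 ≅ Z^10, C_3 ≅ Z^5.

The boundary map ∂_1: C_1 → C_0 is given by ∂[p,q] = [q] − [p]. For instance
  ∂[1,3] = [3] − [1].
The resulting 5×10 matrix has rank 4, and its Smith normal form has invariant factors (1,1,1,1).

∂_2: C_2 → C_1 acts by ∂[p,q,r] = [q,r] − [p,r] + [p,q]. For instance
  ∂[0,2,4] = [2,4] − [0,4] + [0,2],
  ∂[2,3,4] = [3,4] − [2,4] + [2,3].
The 10×10 boundary matrix has rank 6 and Smith normal form diag(1,1,1,1,1,1).

∂_3: C_3 → C_2 sends each 3-simplex σ to the alternating sum Σ_i (−1)^i (σ with its i-th vertex removed). For instance
  ∂[0,2,3,4] = [2,3,4] − [0,3,4] + [0,2,4] − [0,2,3],
  ∂[1,2,3,4] = [2,3,4] − [1,3,4] + [1,2,4] − [1,2,3].
The 10×5 boundary matrix has rank 4 and Smith normal form diag(1,1,1,1).

Computing H_k = (kernel of ∂_k) / (image of ∂_{k+1}):

  H_0: rank C_0 − rank ∂_1 = 5 − 4 = 1, and the invariant factors of ∂_1 are all 1, so H_0 = Z.
  H_1: rank ker ∂_1 − rank ∂_2 = (10 − 4) − 6 = 0, and the invariant factors of ∂_2 are all 1, so H_1 = 0.
  H_2: rank ker ∂_2 − rank ∂_3 = (10 − 6) − 4 = 0, and the invariant factors of ∂_3 are all 1, so H_2 = 0.
  H_3: rank ker ∂_3 − rank ∂_4 = (5 − 4) − 0 = 1, and there is no ∂_4, so H_3 = Z.

As a check, the Euler characteristic is 5 − 10 + 10 − 5 = 0, which agrees with 1 − 0 + 0 − 1 = 0.

H_0 = Z,  H_1 = 0,  H_2 = 0,  H_3 = Z.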